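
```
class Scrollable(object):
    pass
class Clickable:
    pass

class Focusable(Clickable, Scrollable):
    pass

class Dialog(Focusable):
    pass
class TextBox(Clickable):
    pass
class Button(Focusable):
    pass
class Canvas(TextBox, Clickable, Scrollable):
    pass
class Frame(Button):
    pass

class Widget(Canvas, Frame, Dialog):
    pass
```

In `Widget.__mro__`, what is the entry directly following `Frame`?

Button

L[Widget] = Widget + merge(L[Canvas], L[Frame], L[Dialog], [Canvas Frame Dialog])
  take Canvas:  [Canvas TextBox Clickable Scrollable object] + [Frame Button Focusable Clickable Scrollable object] + [Dialog Focusable Clickable Scrollable object] + [Canvas Frame Dialog]
  take TextBox:  [TextBox Clickable Scrollable object] + [Frame Button Focusable Clickable Scrollable object] + [Dialog Focusable Clickable Scrollable object] + [Frame Dialog]
  take Frame:  [Clickable Scrollable object] + [Frame Button Focusable Clickable Scrollable object] + [Dialog Focusable Clickable Scrollable object] + [Frame Dialog]
  take Button:  [Clickable Scrollable object] + [Button Focusable Clickable Scrollable object] + [Dialog Focusable Clickable Scrollable object] + [Dialog]
  take Dialog:  [Clickable Scrollable object] + [Focusable Clickable Scrollable object] + [Dialog Focusable Clickable Scrollable object] + [Dialog]
  take Focusable:  [Clickable Scrollable object] + [Focusable Clickable Scrollable object] + [Focusable Clickable Scrollable object]
  take Clickable:  [Clickable Scrollable object] + [Clickable Scrollable object] + [Clickable Scrollable object]
  take Scrollable:  [Scrollable object] + [Scrollable object] + [Scrollable object]
  take object:  [object] + [object] + [object]
MRO: Widget Canvas TextBox Frame Button Dialog Focusable Clickable Scrollable object
Frame is at position 3; next is Button.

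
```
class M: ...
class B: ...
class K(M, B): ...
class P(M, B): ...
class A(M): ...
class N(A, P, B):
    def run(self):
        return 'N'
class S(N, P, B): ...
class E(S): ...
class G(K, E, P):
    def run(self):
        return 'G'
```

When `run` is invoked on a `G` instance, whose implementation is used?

L[G] = G + merge(L[K], L[E], L[P], [K E P])
  take K:  [K M B object] + [E S N A P M B object] + [P M B object] + [K E P]
  take E:  [M B object] + [E S N A P M B object] + [P M B object] + [E P]
  take S:  [M B object] + [S N A P M B object] + [P M B object] + [P]
  take N:  [M B object] + [N A P M B object] + [P M B object] + [P]
  take A:  [M B object] + [A P M B object] + [P M B object] + [P]
  take P:  [M B object] + [P M B object] + [P M B object] + [P]
  take M:  [M B object] + [M B object] + [M B object]
  take B:  [B object] + [B object] + [B object]
  take object:  [object] + [object] + [object]
MRO: G K E S N A P M B object
run is defined in: G, N. First along the MRO is G.

G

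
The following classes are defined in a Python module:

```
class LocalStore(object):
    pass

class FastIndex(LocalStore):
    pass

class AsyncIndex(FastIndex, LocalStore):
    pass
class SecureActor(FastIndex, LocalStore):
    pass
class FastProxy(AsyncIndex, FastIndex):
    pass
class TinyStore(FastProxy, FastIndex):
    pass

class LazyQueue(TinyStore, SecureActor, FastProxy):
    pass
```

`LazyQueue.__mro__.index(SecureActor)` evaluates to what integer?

2

L[LazyQueue] = LazyQueue + merge(L[TinyStore], L[SecureActor], L[FastProxy], [TinyStore SecureActor FastProxy])
  take TinyStore:  [TinyStore FastProxy AsyncIndex FastIndex LocalStore object] + [SecureActor FastIndex LocalStore object] + [FastProxy AsyncIndex FastIndex LocalStore object] + [TinyStore SecureActor FastProxy]
  take SecureActor:  [FastProxy AsyncIndex FastIndex LocalStore object] + [SecureActor FastIndex LocalStore object] + [FastProxy AsyncIndex FastIndex LocalStore object] + [SecureActor FastProxy]
  take FastProxy:  [FastProxy AsyncIndex FastIndex LocalStore object] + [FastIndex LocalStore object] + [FastProxy AsyncIndex FastIndex LocalStore object] + [FastProxy]
  take AsyncIndex:  [AsyncIndex FastIndex LocalStore object] + [FastIndex LocalStore object] + [AsyncIndex FastIndex LocalStore object]
  take FastIndex:  [FastIndex LocalStore object] + [FastIndex LocalStore object] + [FastIndex LocalStore object]
  take LocalStore:  [LocalStore object] + [LocalStore object] + [LocalStore object]
  take object:  [object] + [object] + [object]
MRO: LazyQueue TinyStore SecureActor FastProxy AsyncIndex FastIndex LocalStore object
SecureActor sits at index 2.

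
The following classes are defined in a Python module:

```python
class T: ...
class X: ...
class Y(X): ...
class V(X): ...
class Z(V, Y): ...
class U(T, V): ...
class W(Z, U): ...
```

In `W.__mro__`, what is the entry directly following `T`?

L[W] = W + merge(L[Z], L[U], [Z U])
  take Z:  [Z V Y X object] + [U T V X object] + [Z U]
  take U:  [V Y X object] + [U T V X object] + [U]
  take T:  [V Y X object] + [T V X object]
  take V:  [V Y X object] + [V X object]
  take Y:  [Y X object] + [X object]
  take X:  [X object] + [X object]
  take object:  [object] + [object]
MRO: W Z U T V Y X object
T is at position 3; next is V.

V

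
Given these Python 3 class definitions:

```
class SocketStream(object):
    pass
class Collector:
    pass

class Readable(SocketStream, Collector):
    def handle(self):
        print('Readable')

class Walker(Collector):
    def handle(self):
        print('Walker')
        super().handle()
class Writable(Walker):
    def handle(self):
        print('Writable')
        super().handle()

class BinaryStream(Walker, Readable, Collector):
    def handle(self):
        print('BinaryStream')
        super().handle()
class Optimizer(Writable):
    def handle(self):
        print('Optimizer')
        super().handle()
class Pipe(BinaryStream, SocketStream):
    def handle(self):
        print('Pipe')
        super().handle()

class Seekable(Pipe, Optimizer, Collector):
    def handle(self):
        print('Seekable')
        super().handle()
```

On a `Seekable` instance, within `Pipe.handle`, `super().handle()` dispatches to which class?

BinaryStream

L[Seekable] = Seekable + merge(L[Pipe], L[Optimizer], L[Collector], [Pipe Optimizer Collector])
  take Pipe:  [Pipe BinaryStream Walker Readable SocketStream Collector object] + [Optimizer Writable Walker Collector object] + [Collector object] + [Pipe Optimizer Collector]
  take BinaryStream:  [BinaryStream Walker Readable SocketStream Collector object] + [Optimizer Writable Walker Collector object] + [Collector object] + [Optimizer Collector]
  take Optimizer:  [Walker Readable SocketStream Collector object] + [Optimizer Writable Walker Collector object] + [Collector object] + [Optimizer Collector]
  take Writable:  [Walker Readable SocketStream Collector object] + [Writable Walker Collector object] + [Collector object] + [Collector]
  take Walker:  [Walker Readable SocketStream Collector object] + [Walker Collector object] + [Collector object] + [Collector]
  take Readable:  [Readable SocketStream Collector object] + [Collector object] + [Collector object] + [Collector]
  take SocketStream:  [SocketStream Collector object] + [Collector object] + [Collector object] + [Collector]
  take Collector:  [Collector object] + [Collector object] + [Collector object] + [Collector]
  take object:  [object] + [object] + [object]
MRO: Seekable Pipe BinaryStream Optimizer Writable Walker Readable SocketStream Collector object
super() in Pipe.handle on a Seekable instance goes to the class after Pipe in Seekable's MRO: BinaryStream.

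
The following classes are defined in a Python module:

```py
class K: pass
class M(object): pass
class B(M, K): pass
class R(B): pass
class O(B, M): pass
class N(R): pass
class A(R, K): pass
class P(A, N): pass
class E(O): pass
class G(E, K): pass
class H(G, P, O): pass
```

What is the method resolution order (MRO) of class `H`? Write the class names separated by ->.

H -> G -> E -> P -> O -> A -> N -> R -> B -> M -> K -> object

L[H] = H + merge(L[G], L[P], L[O], [G P O])
  take G:  [G E O B M K object] + [P A N R B M K object] + [O B M K object] + [G P O]
  take E:  [E O B M K object] + [P A N R B M K object] + [O B M K object] + [P O]
  take P:  [O B M K object] + [P A N R B M K object] + [O B M K object] + [P O]
  take O:  [O B M K object] + [A N R B M K object] + [O B M K object] + [O]
  take A:  [B M K object] + [A N R B M K object] + [B M K object]
  take N:  [B M K object] + [N R B M K object] + [B M K object]
  take R:  [B M K object] + [R B M K object] + [B M K object]
  take B:  [B M K object] + [B M K object] + [B M K object]
  take M:  [M K object] + [M K object] + [M K object]
  take K:  [K object] + [K object] + [K object]
  take object:  [object] + [object] + [object]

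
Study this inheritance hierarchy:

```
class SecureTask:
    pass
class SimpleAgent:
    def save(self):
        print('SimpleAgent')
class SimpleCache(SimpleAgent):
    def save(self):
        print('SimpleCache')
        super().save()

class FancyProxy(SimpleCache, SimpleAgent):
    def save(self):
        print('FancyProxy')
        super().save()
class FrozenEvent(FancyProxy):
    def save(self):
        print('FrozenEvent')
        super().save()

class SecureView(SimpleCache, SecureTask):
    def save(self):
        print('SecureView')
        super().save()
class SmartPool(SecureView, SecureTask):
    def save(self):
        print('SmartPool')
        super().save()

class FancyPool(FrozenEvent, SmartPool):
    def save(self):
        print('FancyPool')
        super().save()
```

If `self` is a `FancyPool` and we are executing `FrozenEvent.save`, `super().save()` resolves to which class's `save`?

FancyProxy

L[FancyPool] = FancyPool + merge(L[FrozenEvent], L[SmartPool], [FrozenEvent SmartPool])
  take FrozenEvent:  [FrozenEvent FancyProxy SimpleCache SimpleAgent object] + [SmartPool SecureView SimpleCache SimpleAgent SecureTask object] + [FrozenEvent SmartPool]
  take FancyProxy:  [FancyProxy SimpleCache SimpleAgent object] + [SmartPool SecureView SimpleCache SimpleAgent SecureTask object] + [SmartPool]
  take SmartPool:  [SimpleCache SimpleAgent object] + [SmartPool SecureView SimpleCache SimpleAgent SecureTask object] + [SmartPool]
  take SecureView:  [SimpleCache SimpleAgent object] + [SecureView SimpleCache SimpleAgent SecureTask object]
  take SimpleCache:  [SimpleCache SimpleAgent object] + [SimpleCache SimpleAgent SecureTask object]
  take SimpleAgent:  [SimpleAgent object] + [SimpleAgent SecureTask object]
  take SecureTask:  [object] + [SecureTask object]
  take object:  [object] + [object]
MRO: FancyPool FrozenEvent FancyProxy SmartPool SecureView SimpleCache SimpleAgent SecureTask object
super() in FrozenEvent.save on a FancyPool instance goes to the class after FrozenEvent in FancyPool's MRO: FancyProxy.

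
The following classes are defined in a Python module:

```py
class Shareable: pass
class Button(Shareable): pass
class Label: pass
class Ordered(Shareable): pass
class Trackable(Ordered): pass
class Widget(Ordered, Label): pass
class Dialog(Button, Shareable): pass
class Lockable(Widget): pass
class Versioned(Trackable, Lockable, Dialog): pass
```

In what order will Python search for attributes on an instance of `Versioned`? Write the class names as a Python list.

L[Versioned] = Versioned + merge(L[Trackable], L[Lockable], L[Dialog], [Trackable Lockable Dialog])
  take Trackable:  [Trackable Ordered Shareable object] + [Lockable Widget Ordered Shareable Label object] + [Dialog Button Shareable object] + [Trackable Lockable Dialog]
  take Lockable:  [Ordered Shareable object] + [Lockable Widget Ordered Shareable Label object] + [Dialog Button Shareable object] + [Lockable Dialog]
  take Widget:  [Ordered Shareable object] + [Widget Ordered Shareable Label object] + [Dialog Button Shareable object] + [Dialog]
  take Ordered:  [Ordered Shareable object] + [Ordered Shareable Label object] + [Dialog Button Shareable object] + [Dialog]
  take Dialog:  [Shareable object] + [Shareable Label object] + [Dialog Button Shareable object] + [Dialog]
  take Button:  [Shareable object] + [Shareable Label object] + [Button Shareable object]
  take Shareable:  [Shareable object] + [Shareable Label object] + [Shareable object]
  take Label:  [object] + [Label object] + [object]
  take object:  [object] + [object] + [object]

[Versioned, Trackable, Lockable, Widget, Ordered, Dialog, Button, Shareable, Label, object]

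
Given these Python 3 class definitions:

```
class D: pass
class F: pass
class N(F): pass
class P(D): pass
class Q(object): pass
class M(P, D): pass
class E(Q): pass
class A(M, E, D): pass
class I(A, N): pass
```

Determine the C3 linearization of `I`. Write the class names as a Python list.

[I, A, M, P, E, D, Q, N, F, object]

L[I] = I + merge(L[A], L[N], [A N])
  take A:  [A M P E D Q object] + [N F object] + [A N]
  take M:  [M P E D Q object] + [N F object] + [N]
  take P:  [P E D Q object] + [N F object] + [N]
  take E:  [E D Q object] + [N F object] + [N]
  take D:  [D Q object] + [N F object] + [N]
  take Q:  [Q object] + [N F object] + [N]
  take N:  [object] + [N F object] + [N]
  take F:  [object] + [F object]
  take object:  [object] + [object]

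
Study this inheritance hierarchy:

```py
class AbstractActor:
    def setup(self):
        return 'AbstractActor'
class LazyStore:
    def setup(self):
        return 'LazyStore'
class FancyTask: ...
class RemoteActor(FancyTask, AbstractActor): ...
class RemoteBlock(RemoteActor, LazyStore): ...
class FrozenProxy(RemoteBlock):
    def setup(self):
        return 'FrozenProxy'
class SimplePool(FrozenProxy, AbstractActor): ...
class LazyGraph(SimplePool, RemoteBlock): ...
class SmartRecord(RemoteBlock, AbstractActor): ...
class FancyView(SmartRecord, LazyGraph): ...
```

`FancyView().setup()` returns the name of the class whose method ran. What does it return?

L[FancyView] = FancyView + merge(L[SmartRecord], L[LazyGraph], [SmartRecord LazyGraph])
  take SmartRecord:  [SmartRecord RemoteBlock RemoteActor FancyTask AbstractActor LazyStore object] + [LazyGraph SimplePool FrozenProxy RemoteBlock RemoteActor FancyTask AbstractActor LazyStore object] + [SmartRecord LazyGraph]
  take LazyGraph:  [RemoteBlock RemoteActor FancyTask AbstractActor LazyStore object] + [LazyGraph SimplePool FrozenProxy RemoteBlock RemoteActor FancyTask AbstractActor LazyStore object] + [LazyGraph]
  take SimplePool:  [RemoteBlock RemoteActor FancyTask AbstractActor LazyStore object] + [SimplePool FrozenProxy RemoteBlock RemoteActor FancyTask AbstractActor LazyStore object]
  take FrozenProxy:  [RemoteBlock RemoteActor FancyTask AbstractActor LazyStore object] + [FrozenProxy RemoteBlock RemoteActor FancyTask AbstractActor LazyStore object]
  take RemoteBlock:  [RemoteBlock RemoteActor FancyTask AbstractActor LazyStore object] + [RemoteBlock RemoteActor FancyTask AbstractActor LazyStore object]
  take RemoteActor:  [RemoteActor FancyTask AbstractActor LazyStore object] + [RemoteActor FancyTask AbstractActor LazyStore object]
  take FancyTask:  [FancyTask AbstractActor LazyStore object] + [FancyTask AbstractActor LazyStore object]
  take AbstractActor:  [AbstractActor LazyStore object] + [AbstractActor LazyStore object]
  take LazyStore:  [LazyStore object] + [LazyStore object]
  take object:  [object] + [object]
MRO: FancyView SmartRecord LazyGraph SimplePool FrozenProxy RemoteBlock RemoteActor FancyTask AbstractActor LazyStore object
setup is defined in: AbstractActor, FrozenProxy, LazyStore. First along the MRO is FrozenProxy.

FrozenProxy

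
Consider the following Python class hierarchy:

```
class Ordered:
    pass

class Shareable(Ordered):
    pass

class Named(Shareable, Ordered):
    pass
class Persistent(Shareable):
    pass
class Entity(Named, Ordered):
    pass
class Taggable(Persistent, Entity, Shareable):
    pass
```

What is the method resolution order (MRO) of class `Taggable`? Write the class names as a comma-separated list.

Taggable, Persistent, Entity, Named, Shareable, Ordered, object

L[Taggable] = Taggable + merge(L[Persistent], L[Entity], L[Shareable], [Persistent Entity Shareable])
  take Persistent:  [Persistent Shareable Ordered object] + [Entity Named Shareable Ordered object] + [Shareable Ordered object] + [Persistent Entity Shareable]
  take Entity:  [Shareable Ordered object] + [Entity Named Shareable Ordered object] + [Shareable Ordered object] + [Entity Shareable]
  take Named:  [Shareable Ordered object] + [Named Shareable Ordered object] + [Shareable Ordered object] + [Shareable]
  take Shareable:  [Shareable Ordered object] + [Shareable Ordered object] + [Shareable Ordered object] + [Shareable]
  take Ordered:  [Ordered object] + [Ordered object] + [Ordered object]
  take object:  [object] + [object] + [object]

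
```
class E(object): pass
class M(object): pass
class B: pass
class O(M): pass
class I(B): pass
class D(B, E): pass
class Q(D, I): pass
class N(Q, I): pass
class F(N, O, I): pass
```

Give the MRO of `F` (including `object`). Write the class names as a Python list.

L[F] = F + merge(L[N], L[O], L[I], [N O I])
  take N:  [N Q D I B E object] + [O M object] + [I B object] + [N O I]
  take Q:  [Q D I B E object] + [O M object] + [I B object] + [O I]
  take D:  [D I B E object] + [O M object] + [I B object] + [O I]
  take O:  [I B E object] + [O M object] + [I B object] + [O I]
  take I:  [I B E object] + [M object] + [I B object] + [I]
  take B:  [B E object] + [M object] + [B object]
  take E:  [E object] + [M object] + [object]
  take M:  [object] + [M object] + [object]
  take object:  [object] + [object] + [object]

[F, N, Q, D, O, I, B, E, M, object]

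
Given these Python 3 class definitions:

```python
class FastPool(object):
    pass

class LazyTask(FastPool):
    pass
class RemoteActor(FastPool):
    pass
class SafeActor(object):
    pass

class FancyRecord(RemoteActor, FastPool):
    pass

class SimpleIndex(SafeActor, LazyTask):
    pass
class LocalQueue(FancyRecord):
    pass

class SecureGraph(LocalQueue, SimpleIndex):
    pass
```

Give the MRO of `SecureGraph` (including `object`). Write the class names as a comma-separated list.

L[SecureGraph] = SecureGraph + merge(L[LocalQueue], L[SimpleIndex], [LocalQueue SimpleIndex])
  take LocalQueue:  [LocalQueue FancyRecord RemoteActor FastPool object] + [SimpleIndex SafeActor LazyTask FastPool object] + [LocalQueue SimpleIndex]
  take FancyRecord:  [FancyRecord RemoteActor FastPool object] + [SimpleIndex SafeActor LazyTask FastPool object] + [SimpleIndex]
  take RemoteActor:  [RemoteActor FastPool object] + [SimpleIndex SafeActor LazyTask FastPool object] + [SimpleIndex]
  take SimpleIndex:  [FastPool object] + [SimpleIndex SafeActor LazyTask FastPool object] + [SimpleIndex]
  take SafeActor:  [FastPool object] + [SafeActor LazyTask FastPool object]
  take LazyTask:  [FastPool object] + [LazyTask FastPool object]
  take FastPool:  [FastPool object] + [FastPool object]
  take object:  [object] + [object]

SecureGraph, LocalQueue, FancyRecord, RemoteActor, SimpleIndex, SafeActor, LazyTask, FastPool, object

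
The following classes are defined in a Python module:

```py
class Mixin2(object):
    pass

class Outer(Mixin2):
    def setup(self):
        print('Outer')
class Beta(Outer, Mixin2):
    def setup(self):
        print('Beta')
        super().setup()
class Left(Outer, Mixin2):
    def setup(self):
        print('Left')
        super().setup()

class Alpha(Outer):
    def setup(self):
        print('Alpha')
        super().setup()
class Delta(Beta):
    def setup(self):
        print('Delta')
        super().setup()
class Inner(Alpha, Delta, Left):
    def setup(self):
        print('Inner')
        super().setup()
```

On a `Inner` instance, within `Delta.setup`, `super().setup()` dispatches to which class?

Beta

L[Inner] = Inner + merge(L[Alpha], L[Delta], L[Left], [Alpha Delta Left])
  take Alpha:  [Alpha Outer Mixin2 object] + [Delta Beta Outer Mixin2 object] + [Left Outer Mixin2 object] + [Alpha Delta Left]
  take Delta:  [Outer Mixin2 object] + [Delta Beta Outer Mixin2 object] + [Left Outer Mixin2 object] + [Delta Left]
  take Beta:  [Outer Mixin2 object] + [Beta Outer Mixin2 object] + [Left Outer Mixin2 object] + [Left]
  take Left:  [Outer Mixin2 object] + [Outer Mixin2 object] + [Left Outer Mixin2 object] + [Left]
  take Outer:  [Outer Mixin2 object] + [Outer Mixin2 object] + [Outer Mixin2 object]
  take Mixin2:  [Mixin2 object] + [Mixin2 object] + [Mixin2 object]
  take object:  [object] + [object] + [object]
MRO: Inner Alpha Delta Beta Left Outer Mixin2 object
super() in Delta.setup on a Inner instance goes to the class after Delta in Inner's MRO: Beta.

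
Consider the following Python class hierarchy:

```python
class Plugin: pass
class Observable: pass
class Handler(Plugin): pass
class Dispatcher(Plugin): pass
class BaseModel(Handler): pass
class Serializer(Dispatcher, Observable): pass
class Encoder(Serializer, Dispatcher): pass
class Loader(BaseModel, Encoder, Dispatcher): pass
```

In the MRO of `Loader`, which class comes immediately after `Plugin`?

Observable

L[Loader] = Loader + merge(L[BaseModel], L[Encoder], L[Dispatcher], [BaseModel Encoder Dispatcher])
  take BaseModel:  [BaseModel Handler Plugin object] + [Encoder Serializer Dispatcher Plugin Observable object] + [Dispatcher Plugin object] + [BaseModel Encoder Dispatcher]
  take Handler:  [Handler Plugin object] + [Encoder Serializer Dispatcher Plugin Observable object] + [Dispatcher Plugin object] + [Encoder Dispatcher]
  take Encoder:  [Plugin object] + [Encoder Serializer Dispatcher Plugin Observable object] + [Dispatcher Plugin object] + [Encoder Dispatcher]
  take Serializer:  [Plugin object] + [Serializer Dispatcher Plugin Observable object] + [Dispatcher Plugin object] + [Dispatcher]
  take Dispatcher:  [Plugin object] + [Dispatcher Plugin Observable object] + [Dispatcher Plugin object] + [Dispatcher]
  take Plugin:  [Plugin object] + [Plugin Observable object] + [Plugin object]
  take Observable:  [object] + [Observable object] + [object]
  take object:  [object] + [object] + [object]
MRO: Loader BaseModel Handler Encoder Serializer Dispatcher Plugin Observable object
Plugin is at position 6; next is Observable.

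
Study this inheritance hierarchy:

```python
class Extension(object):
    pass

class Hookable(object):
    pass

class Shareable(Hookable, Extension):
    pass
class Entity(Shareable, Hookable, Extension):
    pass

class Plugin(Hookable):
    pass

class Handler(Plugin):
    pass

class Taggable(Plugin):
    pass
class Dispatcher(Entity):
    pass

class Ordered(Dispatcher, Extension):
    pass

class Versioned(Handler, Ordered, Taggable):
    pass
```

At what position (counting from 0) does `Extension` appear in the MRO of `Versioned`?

L[Versioned] = Versioned + merge(L[Handler], L[Ordered], L[Taggable], [Handler Ordered Taggable])
  take Handler:  [Handler Plugin Hookable object] + [Ordered Dispatcher Entity Shareable Hookable Extension object] + [Taggable Plugin Hookable object] + [Handler Ordered Taggable]
  take Ordered:  [Plugin Hookable object] + [Ordered Dispatcher Entity Shareable Hookable Extension object] + [Taggable Plugin Hookable object] + [Ordered Taggable]
  take Dispatcher:  [Plugin Hookable object] + [Dispatcher Entity Shareable Hookable Extension object] + [Taggable Plugin Hookable object] + [Taggable]
  take Entity:  [Plugin Hookable object] + [Entity Shareable Hookable Extension object] + [Taggable Plugin Hookable object] + [Taggable]
  take Shareable:  [Plugin Hookable object] + [Shareable Hookable Extension object] + [Taggable Plugin Hookable object] + [Taggable]
  take Taggable:  [Plugin Hookable object] + [Hookable Extension object] + [Taggable Plugin Hookable object] + [Taggable]
  take Plugin:  [Plugin Hookable object] + [Hookable Extension object] + [Plugin Hookable object]
  take Hookable:  [Hookable object] + [Hookable Extension object] + [Hookable object]
  take Extension:  [object] + [Extension object] + [object]
  take object:  [object] + [object] + [object]
MRO: Versioned Handler Ordered Dispatcher Entity Shareable Taggable Plugin Hookable Extension object
Extension sits at index 9.

9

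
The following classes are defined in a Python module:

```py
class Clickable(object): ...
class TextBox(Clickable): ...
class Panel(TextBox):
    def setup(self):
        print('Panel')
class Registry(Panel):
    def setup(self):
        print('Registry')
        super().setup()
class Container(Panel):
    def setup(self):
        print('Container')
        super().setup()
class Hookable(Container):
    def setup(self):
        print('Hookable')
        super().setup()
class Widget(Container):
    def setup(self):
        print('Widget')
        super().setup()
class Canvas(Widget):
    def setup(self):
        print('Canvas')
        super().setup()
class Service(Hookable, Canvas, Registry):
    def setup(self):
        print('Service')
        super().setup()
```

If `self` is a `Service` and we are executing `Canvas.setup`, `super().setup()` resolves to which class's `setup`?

L[Service] = Service + merge(L[Hookable], L[Canvas], L[Registry], [Hookable Canvas Registry])
  take Hookable:  [Hookable Container Panel TextBox Clickable object] + [Canvas Widget Container Panel TextBox Clickable object] + [Registry Panel TextBox Clickable object] + [Hookable Canvas Registry]
  take Canvas:  [Container Panel TextBox Clickable object] + [Canvas Widget Container Panel TextBox Clickable object] + [Registry Panel TextBox Clickable object] + [Canvas Registry]
  take Widget:  [Container Panel TextBox Clickable object] + [Widget Container Panel TextBox Clickable object] + [Registry Panel TextBox Clickable object] + [Registry]
  take Container:  [Container Panel TextBox Clickable object] + [Container Panel TextBox Clickable object] + [Registry Panel TextBox Clickable object] + [Registry]
  take Registry:  [Panel TextBox Clickable object] + [Panel TextBox Clickable object] + [Registry Panel TextBox Clickable object] + [Registry]
  take Panel:  [Panel TextBox Clickable object] + [Panel TextBox Clickable object] + [Panel TextBox Clickable object]
  take TextBox:  [TextBox Clickable object] + [TextBox Clickable object] + [TextBox Clickable object]
  take Clickable:  [Clickable object] + [Clickable object] + [Clickable object]
  take object:  [object] + [object] + [object]
MRO: Service Hookable Canvas Widget Container Registry Panel TextBox Clickable object
super() in Canvas.setup on a Service instance goes to the class after Canvas in Service's MRO: Widget.

Widget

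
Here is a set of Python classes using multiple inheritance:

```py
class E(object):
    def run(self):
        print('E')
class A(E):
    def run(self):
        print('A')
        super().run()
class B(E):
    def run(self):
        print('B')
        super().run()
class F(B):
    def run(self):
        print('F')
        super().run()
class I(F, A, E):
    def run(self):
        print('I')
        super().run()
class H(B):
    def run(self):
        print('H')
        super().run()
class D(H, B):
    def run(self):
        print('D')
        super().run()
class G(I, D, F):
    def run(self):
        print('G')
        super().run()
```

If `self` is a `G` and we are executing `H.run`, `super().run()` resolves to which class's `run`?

L[G] = G + merge(L[I], L[D], L[F], [I D F])
  take I:  [I F B A E object] + [D H B E object] + [F B E object] + [I D F]
  take D:  [F B A E object] + [D H B E object] + [F B E object] + [D F]
  take F:  [F B A E object] + [H B E object] + [F B E object] + [F]
  take H:  [B A E object] + [H B E object] + [B E object]
  take B:  [B A E object] + [B E object] + [B E object]
  take A:  [A E object] + [E object] + [E object]
  take E:  [E object] + [E object] + [E object]
  take object:  [object] + [object] + [object]
MRO: G I D F H B A E object
super() in H.run on a G instance goes to the class after H in G's MRO: B.

B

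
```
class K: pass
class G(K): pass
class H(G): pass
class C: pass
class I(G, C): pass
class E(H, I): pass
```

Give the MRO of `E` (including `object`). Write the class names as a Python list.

[E, H, I, G, K, C, object]

L[E] = E + merge(L[H], L[I], [H I])
  take H:  [H G K object] + [I G K C object] + [H I]
  take I:  [G K object] + [I G K C object] + [I]
  take G:  [G K object] + [G K C object]
  take K:  [K object] + [K C object]
  take C:  [object] + [C object]
  take object:  [object] + [object]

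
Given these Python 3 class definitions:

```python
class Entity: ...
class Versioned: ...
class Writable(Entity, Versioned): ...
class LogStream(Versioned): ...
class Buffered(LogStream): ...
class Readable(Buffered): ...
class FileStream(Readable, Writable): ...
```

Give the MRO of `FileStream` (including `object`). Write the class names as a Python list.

L[FileStream] = FileStream + merge(L[Readable], L[Writable], [Readable Writable])
  take Readable:  [Readable Buffered LogStream Versioned object] + [Writable Entity Versioned object] + [Readable Writable]
  take Buffered:  [Buffered LogStream Versioned object] + [Writable Entity Versioned object] + [Writable]
  take LogStream:  [LogStream Versioned object] + [Writable Entity Versioned object] + [Writable]
  take Writable:  [Versioned object] + [Writable Entity Versioned object] + [Writable]
  take Entity:  [Versioned object] + [Entity Versioned object]
  take Versioned:  [Versioned object] + [Versioned object]
  take object:  [object] + [object]

[FileStream, Readable, Buffered, LogStream, Writable, Entity, Versioned, object]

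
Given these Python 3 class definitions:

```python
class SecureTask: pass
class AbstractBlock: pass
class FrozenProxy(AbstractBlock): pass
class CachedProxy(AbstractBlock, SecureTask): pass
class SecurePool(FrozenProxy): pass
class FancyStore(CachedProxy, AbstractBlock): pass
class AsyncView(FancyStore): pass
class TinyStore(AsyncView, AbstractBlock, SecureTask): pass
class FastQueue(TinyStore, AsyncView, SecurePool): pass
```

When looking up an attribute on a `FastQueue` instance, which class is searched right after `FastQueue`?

L[FastQueue] = FastQueue + merge(L[TinyStore], L[AsyncView], L[SecurePool], [TinyStore AsyncView SecurePool])
  take TinyStore:  [TinyStore AsyncView FancyStore CachedProxy AbstractBlock SecureTask object] + [AsyncView FancyStore CachedProxy AbstractBlock SecureTask object] + [SecurePool FrozenProxy AbstractBlock object] + [TinyStore AsyncView SecurePool]
  take AsyncView:  [AsyncView FancyStore CachedProxy AbstractBlock SecureTask object] + [AsyncView FancyStore CachedProxy AbstractBlock SecureTask object] + [SecurePool FrozenProxy AbstractBlock object] + [AsyncView SecurePool]
  take FancyStore:  [FancyStore CachedProxy AbstractBlock SecureTask object] + [FancyStore CachedProxy AbstractBlock SecureTask object] + [SecurePool FrozenProxy AbstractBlock object] + [SecurePool]
  take CachedProxy:  [CachedProxy AbstractBlock SecureTask object] + [CachedProxy AbstractBlock SecureTask object] + [SecurePool FrozenProxy AbstractBlock object] + [SecurePool]
  take SecurePool:  [AbstractBlock SecureTask object] + [AbstractBlock SecureTask object] + [SecurePool FrozenProxy AbstractBlock object] + [SecurePool]
  take FrozenProxy:  [AbstractBlock SecureTask object] + [AbstractBlock SecureTask object] + [FrozenProxy AbstractBlock object]
  take AbstractBlock:  [AbstractBlock SecureTask object] + [AbstractBlock SecureTask object] + [AbstractBlock object]
  take SecureTask:  [SecureTask object] + [SecureTask object] + [object]
  take object:  [object] + [object] + [object]
MRO: FastQueue TinyStore AsyncView FancyStore CachedProxy SecurePool FrozenProxy AbstractBlock SecureTask object
FastQueue is at position 0; next is TinyStore.

TinyStore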